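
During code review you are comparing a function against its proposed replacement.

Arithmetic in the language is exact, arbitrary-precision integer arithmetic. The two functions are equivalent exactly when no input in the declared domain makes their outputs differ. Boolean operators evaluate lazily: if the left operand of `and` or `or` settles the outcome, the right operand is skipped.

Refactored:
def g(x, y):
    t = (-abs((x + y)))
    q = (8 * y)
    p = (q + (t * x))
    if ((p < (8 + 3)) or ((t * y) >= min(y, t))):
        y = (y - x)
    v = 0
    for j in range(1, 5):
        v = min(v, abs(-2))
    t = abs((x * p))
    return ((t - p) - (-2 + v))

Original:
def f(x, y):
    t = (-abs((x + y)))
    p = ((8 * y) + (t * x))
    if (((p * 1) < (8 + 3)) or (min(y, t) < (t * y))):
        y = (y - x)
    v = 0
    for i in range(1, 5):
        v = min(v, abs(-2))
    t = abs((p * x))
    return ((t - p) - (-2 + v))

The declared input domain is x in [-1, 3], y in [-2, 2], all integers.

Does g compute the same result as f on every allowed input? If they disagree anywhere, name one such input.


There is a behavioral-looking edit here, yet the outcome never shifts on this domain; all 25 inputs agree.
verdict: equivalent


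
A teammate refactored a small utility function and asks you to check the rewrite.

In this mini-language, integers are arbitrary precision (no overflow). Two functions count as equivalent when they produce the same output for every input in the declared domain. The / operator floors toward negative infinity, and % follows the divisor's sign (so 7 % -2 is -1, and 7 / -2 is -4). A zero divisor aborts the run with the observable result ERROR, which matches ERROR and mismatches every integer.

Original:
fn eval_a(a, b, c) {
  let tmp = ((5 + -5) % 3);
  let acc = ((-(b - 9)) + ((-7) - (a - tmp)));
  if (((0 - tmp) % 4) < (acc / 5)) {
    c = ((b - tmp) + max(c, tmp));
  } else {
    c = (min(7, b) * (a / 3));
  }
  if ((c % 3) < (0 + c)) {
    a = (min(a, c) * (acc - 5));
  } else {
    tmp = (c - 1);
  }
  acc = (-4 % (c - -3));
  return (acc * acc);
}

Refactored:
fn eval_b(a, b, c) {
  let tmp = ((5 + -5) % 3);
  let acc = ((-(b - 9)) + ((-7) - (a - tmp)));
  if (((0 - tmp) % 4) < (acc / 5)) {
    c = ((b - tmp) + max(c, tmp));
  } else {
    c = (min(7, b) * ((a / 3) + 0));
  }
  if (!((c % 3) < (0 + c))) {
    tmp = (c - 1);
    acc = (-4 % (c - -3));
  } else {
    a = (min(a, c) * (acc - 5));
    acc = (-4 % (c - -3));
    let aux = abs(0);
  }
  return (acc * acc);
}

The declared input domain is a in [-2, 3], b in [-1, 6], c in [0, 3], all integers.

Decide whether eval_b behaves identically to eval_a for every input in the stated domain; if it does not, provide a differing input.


Behavior is preserved: although local variable names differ, plus arithmetic usage differs, plus statement counts differ, plus min/max/abs usage differs, plus boolean connective usage differs, plus constant usage differs, the outputs never diverge.
Tracing a=1, b=0, c=2: eval_a: tmp=0, then acc=1, then (((0 - tmp) % 4) < (acc / 5)) is false, then c=0, then ((c % 3) < (0 + c)) is false, then tmp=-1, then acc=2, then returns 4 | eval_b: tmp=0, then acc=1, then (((0 - tmp) % 4) < (acc / 5)) is false, then c=0, then (!((c % 3) < (0 + c))) is true, then tmp=-1, then acc=2, then returns 4 — matching result 4.
An exhaustive pass over the 192 declared inputs shows identical outputs.
verdict: equivalent


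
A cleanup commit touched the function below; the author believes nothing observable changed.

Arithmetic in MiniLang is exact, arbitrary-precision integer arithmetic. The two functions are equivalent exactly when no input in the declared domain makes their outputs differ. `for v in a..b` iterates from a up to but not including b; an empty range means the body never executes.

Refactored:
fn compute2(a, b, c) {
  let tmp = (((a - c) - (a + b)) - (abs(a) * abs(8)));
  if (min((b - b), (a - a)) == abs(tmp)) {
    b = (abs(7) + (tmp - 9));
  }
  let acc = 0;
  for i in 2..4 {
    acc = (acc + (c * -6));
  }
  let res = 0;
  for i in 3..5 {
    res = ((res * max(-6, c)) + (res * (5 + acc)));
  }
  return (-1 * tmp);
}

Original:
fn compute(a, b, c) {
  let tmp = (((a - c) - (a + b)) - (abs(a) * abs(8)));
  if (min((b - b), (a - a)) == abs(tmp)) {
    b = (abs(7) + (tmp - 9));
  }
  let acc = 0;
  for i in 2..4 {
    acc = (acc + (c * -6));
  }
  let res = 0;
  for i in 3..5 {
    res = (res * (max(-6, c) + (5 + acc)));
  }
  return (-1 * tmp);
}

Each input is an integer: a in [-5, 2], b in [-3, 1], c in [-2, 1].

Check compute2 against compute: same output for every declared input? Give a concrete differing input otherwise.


Although arithmetic usage differs, 160/160 inputs agree.
verdict: equivalent


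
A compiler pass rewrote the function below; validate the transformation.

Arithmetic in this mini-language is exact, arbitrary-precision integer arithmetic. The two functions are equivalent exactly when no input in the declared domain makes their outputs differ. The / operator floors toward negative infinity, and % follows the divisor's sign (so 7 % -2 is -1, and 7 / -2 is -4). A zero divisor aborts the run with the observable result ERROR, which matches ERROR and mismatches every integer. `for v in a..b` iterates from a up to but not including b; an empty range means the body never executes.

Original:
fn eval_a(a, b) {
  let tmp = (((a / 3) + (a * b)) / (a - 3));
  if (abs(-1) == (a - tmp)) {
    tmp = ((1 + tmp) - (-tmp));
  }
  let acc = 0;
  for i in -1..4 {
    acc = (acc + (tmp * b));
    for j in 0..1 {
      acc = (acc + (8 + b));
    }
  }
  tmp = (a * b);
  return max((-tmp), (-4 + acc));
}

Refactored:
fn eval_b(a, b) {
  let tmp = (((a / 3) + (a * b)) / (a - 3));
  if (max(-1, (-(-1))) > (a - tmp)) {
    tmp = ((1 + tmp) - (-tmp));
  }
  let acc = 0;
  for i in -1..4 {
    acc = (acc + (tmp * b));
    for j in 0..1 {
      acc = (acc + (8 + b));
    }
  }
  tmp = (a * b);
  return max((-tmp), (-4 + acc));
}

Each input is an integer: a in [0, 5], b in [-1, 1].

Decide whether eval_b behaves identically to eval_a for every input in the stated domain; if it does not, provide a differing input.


Take a=0, b=-1.
eval_a: tmp = 0; (abs(-1) == (a - tmp)) -> false; acc = 0; [i=-1]; acc = 0; [j=0]; acc = 7; [i=0]; acc = 7; [j=0]; acc = 14; [i=1]; acc = 14; [j=0]; acc = 21; [i=2]; acc = 21; [j=0]; acc = 28; [i=3]; acc = 28; [j=0]; acc = 35; tmp = 0; return 31
eval_b: tmp = 0; (max(-1, (-(-1))) > (a - tmp)) -> true; tmp = 1; acc = 0; [i=-1]; acc = -1; [j=0]; acc = 6; [i=0]; acc = 5; [j=0]; acc = 12; [i=1]; acc = 11; [j=0]; acc = 18; [i=2]; acc = 17; [j=0]; acc = 24; [i=3]; acc = 23; [j=0]; acc = 30; tmp = 0; return 26
31 != 26, so the rewrite changes behavior.
verdict: not equivalent; witness: a=0, b=-1


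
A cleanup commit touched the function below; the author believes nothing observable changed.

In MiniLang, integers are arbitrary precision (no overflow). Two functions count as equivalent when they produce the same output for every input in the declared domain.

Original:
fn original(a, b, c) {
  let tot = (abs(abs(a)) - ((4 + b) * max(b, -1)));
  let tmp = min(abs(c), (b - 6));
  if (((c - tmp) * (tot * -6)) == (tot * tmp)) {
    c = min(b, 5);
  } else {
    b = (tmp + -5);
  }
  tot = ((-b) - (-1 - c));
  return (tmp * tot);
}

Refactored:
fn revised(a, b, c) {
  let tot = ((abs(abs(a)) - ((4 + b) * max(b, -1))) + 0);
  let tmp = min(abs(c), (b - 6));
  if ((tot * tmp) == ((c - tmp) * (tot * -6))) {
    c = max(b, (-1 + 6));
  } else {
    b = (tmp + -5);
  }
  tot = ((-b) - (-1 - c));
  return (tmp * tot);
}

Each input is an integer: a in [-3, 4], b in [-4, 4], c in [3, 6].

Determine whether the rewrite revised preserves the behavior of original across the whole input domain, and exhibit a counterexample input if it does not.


The rewrite breaks on a=0, b=-4, c=3, where the results are -10 and -100.
original: tot := 0 | tmp := -10 | (((c - tmp) * (tot * -6)) == (tot * tmp)): true | c := -4 | tot := 1 | result -10
revised: tot := 0 | tmp := -10 | ((tot * tmp) == ((c - tmp) * (tot * -6))): true | c := 5 | tot := 10 | result -100
verdict: not equivalent; witness: a=0, b=-4, c=3


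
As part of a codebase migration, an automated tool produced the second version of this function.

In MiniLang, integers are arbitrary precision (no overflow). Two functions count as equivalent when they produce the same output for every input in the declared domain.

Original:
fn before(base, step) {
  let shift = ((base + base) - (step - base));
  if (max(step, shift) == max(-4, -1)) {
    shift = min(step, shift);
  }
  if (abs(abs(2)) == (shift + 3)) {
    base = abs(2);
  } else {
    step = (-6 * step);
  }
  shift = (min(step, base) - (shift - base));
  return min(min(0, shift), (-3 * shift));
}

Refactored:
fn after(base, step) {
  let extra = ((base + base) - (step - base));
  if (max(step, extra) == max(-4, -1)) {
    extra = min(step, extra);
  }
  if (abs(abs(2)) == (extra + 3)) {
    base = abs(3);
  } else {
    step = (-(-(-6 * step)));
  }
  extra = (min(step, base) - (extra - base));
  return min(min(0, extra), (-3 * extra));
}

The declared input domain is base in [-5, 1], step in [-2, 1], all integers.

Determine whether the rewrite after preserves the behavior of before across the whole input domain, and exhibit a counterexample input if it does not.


These are not equivalent — on base=0, step=1 the outputs split (-12 vs -15).
before: shift becomes -1; next (max(step, shift) == max(-4, -1)) evaluates to false; next (abs(abs(2)) == (shift + 3)) evaluates to true; next base becomes 2; next shift becomes 4; next final value -12
after: extra becomes -1; next (max(step, extra) == max(-4, -1)) evaluates to false; next (abs(abs(2)) == (extra + 3)) evaluates to true; next base becomes 3; next extra becomes 5; next final value -15
verdict: not equivalent; witness: base=0, step=1


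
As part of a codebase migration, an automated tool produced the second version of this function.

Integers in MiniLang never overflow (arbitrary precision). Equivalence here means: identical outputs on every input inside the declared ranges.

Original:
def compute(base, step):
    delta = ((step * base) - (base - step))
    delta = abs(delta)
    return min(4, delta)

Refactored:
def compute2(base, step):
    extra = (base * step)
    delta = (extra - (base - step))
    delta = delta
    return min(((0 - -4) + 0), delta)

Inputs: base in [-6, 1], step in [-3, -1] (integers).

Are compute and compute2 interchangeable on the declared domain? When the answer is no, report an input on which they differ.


There is a counterexample at base=0, step=-3: 3 on one side, -3 on the other.
compute: delta becomes -3; next delta becomes 3; next final value 3
compute2: extra becomes 0; next delta becomes -3; next delta becomes -3; next final value -3
verdict: not equivalent; witness: base=0, step=-3


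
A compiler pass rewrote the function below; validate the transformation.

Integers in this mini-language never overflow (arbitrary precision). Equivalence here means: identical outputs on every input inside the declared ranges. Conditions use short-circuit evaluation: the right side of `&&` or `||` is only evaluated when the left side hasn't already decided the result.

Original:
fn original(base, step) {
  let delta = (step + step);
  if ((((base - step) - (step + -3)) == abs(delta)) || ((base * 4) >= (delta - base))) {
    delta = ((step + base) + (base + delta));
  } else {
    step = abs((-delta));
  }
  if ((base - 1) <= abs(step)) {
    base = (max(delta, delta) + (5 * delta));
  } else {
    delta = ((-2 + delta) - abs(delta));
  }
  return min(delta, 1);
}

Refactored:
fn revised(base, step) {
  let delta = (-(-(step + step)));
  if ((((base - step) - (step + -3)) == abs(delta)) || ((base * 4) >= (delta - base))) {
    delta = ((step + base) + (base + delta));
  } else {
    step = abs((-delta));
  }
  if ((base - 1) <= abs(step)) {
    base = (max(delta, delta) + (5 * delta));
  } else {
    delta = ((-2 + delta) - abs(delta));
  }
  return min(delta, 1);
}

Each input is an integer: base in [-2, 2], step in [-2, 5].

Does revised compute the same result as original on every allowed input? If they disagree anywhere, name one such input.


Although same computation, different form, 40/40 inputs agree.
verdict: equivalent


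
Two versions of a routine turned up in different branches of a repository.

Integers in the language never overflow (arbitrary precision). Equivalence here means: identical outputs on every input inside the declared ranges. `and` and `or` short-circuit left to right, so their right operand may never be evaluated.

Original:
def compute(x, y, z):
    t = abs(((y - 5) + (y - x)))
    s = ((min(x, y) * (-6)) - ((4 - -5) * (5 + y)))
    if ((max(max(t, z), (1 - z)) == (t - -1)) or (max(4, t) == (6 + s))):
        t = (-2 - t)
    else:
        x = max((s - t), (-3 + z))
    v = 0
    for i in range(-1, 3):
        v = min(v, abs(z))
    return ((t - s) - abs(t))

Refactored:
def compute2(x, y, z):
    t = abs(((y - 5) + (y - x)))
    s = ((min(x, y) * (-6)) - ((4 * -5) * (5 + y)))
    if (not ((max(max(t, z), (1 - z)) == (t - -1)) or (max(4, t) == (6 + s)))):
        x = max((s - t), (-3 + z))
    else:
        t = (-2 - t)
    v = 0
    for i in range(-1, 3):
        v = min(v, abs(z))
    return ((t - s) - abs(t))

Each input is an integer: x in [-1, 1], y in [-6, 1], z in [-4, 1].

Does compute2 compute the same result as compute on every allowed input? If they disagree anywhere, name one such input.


These are not equivalent — on x=-1, y=-6, z=-4 the outputs split (-45 vs -16).
compute: t = 16; s = 45; ((max(max(t, z), (1 - z)) == (t - -1)) or (max(4, t) == (6 + s))) -> false; x = 29; v = 0; [i=-1]; v = 0; [i=0]; v = 0; [i=1]; v = 0; [i=2]; v = 0; return -45
compute2: t = 16; s = 16; (not ((max(max(t, z), (1 - z)) == (t - -1)) or (max(4, t) == (6 + s)))) -> true; x = 0; v = 0; [i=-1]; v = 0; [i=0]; v = 0; [i=1]; v = 0; [i=2]; v = 0; return -16
verdict: not equivalent; witness: x=-1, y=-6, z=-4


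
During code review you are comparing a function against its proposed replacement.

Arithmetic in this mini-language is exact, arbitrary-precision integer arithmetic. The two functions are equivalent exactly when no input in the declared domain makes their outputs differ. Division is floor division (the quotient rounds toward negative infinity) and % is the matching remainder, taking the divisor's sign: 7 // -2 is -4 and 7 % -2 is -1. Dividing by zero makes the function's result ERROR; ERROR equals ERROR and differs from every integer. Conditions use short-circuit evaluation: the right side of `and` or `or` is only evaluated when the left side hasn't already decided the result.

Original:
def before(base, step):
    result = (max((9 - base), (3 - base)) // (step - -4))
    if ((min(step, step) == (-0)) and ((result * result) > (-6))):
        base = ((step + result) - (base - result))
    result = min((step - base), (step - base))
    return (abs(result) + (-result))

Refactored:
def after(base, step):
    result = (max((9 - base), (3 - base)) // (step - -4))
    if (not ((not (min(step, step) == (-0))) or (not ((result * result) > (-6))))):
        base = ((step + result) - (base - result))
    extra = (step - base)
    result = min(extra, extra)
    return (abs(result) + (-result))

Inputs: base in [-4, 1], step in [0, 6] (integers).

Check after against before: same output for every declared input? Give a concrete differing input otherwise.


The two are interchangeable: local variable names differ, plus arithmetic usage differs, plus statement counts differ, plus boolean connective usage differs, and every declared input agrees.
Tracing base=-3, step=1: before: result := 2 | ((min(step, step) == (-0)) and ((result * result) > (-6))): false | result := 4 | result 0 | after: result := 2 | (not ((not (min(step, step) == (-0))) or (not ((result * result) > (-6))))): false | extra := 4 | result := 4 | result 0 — matching result 0.
Sweeping the whole domain (42 inputs) finds no disagreement.
verdict: equivalent


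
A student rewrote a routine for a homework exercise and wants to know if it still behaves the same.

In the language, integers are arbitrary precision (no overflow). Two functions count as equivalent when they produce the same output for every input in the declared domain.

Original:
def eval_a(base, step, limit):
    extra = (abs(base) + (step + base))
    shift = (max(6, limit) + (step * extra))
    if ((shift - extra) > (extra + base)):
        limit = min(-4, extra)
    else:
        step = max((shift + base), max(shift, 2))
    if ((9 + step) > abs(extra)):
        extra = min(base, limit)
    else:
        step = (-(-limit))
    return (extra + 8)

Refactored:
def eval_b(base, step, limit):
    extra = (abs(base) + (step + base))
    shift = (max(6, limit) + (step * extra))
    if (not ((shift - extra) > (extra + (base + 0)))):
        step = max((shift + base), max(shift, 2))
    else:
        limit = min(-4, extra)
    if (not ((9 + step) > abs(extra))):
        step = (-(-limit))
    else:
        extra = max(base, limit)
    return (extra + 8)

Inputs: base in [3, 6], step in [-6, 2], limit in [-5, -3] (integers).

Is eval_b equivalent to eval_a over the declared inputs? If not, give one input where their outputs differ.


Evaluate both at base=3, step=-6, limit=-5.
eval_a: extra := 0 | shift := 6 | ((shift - extra) > (extra + base)): true | limit := -4 | ((9 + step) > abs(extra)): true | extra := -4 | result 4
eval_b: extra := 0 | shift := 6 | (not ((shift - extra) > (extra + (base + 0)))): false | limit := -4 | (not ((9 + step) > abs(extra))): false | extra := 3 | result 11
4 != 11, so the rewrite changes behavior.
verdict: not equivalent; witness: base=3, step=-6, limit=-5


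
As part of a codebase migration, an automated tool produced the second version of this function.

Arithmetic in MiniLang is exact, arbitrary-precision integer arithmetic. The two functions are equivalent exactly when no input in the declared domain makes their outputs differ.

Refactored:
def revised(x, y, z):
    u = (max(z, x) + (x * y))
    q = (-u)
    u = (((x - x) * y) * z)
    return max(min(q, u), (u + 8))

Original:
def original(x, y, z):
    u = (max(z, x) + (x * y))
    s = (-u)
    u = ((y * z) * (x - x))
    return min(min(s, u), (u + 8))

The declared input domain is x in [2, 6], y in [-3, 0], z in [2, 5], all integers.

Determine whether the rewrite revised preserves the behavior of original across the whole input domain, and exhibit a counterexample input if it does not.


There is a counterexample at x=2, y=-3, z=2: 0 on one side, 8 on the other.
original: u becomes -4; next s becomes 4; next u becomes 0; next final value 0
revised: u becomes -4; next q becomes 4; next u becomes 0; next final value 8
verdict: not equivalent; witness: x=2, y=-3, z=2


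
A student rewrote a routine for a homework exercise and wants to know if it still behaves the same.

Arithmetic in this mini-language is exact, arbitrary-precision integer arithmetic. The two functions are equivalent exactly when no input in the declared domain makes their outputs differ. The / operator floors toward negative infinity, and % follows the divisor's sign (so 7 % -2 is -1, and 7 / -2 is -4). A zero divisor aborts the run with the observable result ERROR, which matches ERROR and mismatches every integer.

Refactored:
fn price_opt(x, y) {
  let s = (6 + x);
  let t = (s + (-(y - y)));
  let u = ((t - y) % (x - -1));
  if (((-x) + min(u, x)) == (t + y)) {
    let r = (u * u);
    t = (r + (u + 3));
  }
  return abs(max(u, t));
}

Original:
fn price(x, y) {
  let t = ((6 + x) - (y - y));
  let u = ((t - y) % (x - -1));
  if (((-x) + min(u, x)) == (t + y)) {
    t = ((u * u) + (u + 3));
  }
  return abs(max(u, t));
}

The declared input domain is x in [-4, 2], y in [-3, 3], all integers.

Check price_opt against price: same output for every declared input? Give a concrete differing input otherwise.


Equivalent — the differences include local variable names differ; and statement counts differ; and arithmetic usage differs, yet no declared input distinguishes the two.
One worked example (x=-3, y=1) — price: t becomes 3; next u becomes 0; next (((-x) + min(u, x)) == (t + y)) evaluates to false; next final value 3; price_opt: s becomes 3; next t becomes 3; next u becomes 0; next (((-x) + min(u, x)) == (t + y)) evaluates to false; next final value 3; agreement on 3.
Checked all 49 inputs in the declared domain: the outputs agree on every one.
verdict: equivalent


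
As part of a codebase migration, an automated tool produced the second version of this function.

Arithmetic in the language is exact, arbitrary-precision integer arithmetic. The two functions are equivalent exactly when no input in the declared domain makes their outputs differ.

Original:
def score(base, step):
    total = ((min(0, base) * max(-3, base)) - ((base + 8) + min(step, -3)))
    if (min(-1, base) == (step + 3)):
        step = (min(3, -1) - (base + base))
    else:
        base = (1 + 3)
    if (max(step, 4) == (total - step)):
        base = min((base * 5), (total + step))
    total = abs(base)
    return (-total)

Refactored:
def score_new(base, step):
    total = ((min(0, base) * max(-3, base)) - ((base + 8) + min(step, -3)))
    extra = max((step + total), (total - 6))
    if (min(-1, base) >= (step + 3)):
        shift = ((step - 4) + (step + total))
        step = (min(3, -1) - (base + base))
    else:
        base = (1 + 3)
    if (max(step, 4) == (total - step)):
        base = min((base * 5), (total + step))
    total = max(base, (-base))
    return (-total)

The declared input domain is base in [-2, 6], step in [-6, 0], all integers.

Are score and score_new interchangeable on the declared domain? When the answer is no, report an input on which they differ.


On input base=-2, step=-6, score returns -4 while score_new returns -2.
verdict: not equivalent; witness: base=-2, step=-6


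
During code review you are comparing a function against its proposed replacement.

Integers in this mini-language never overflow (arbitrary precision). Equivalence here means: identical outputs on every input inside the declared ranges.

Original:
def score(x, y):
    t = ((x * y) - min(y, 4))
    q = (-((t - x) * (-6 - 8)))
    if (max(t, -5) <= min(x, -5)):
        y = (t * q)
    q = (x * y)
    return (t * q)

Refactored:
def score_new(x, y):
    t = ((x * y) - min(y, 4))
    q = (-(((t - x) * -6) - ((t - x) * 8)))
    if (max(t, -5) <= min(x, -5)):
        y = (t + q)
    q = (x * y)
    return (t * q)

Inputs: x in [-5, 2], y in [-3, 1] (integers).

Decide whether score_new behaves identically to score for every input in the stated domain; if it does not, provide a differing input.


Run the pair on x=-5, y=1.
score: t := -6 | q := -14 | (max(t, -5) <= min(x, -5)): true | y := 84 | q := -420 | result 2520
score_new: t := -6 | q := -14 | (max(t, -5) <= min(x, -5)): true | y := -20 | q := 100 | result -600
2520 against -600: the behavior changed.
verdict: not equivalent; witness: x=-5, y=1


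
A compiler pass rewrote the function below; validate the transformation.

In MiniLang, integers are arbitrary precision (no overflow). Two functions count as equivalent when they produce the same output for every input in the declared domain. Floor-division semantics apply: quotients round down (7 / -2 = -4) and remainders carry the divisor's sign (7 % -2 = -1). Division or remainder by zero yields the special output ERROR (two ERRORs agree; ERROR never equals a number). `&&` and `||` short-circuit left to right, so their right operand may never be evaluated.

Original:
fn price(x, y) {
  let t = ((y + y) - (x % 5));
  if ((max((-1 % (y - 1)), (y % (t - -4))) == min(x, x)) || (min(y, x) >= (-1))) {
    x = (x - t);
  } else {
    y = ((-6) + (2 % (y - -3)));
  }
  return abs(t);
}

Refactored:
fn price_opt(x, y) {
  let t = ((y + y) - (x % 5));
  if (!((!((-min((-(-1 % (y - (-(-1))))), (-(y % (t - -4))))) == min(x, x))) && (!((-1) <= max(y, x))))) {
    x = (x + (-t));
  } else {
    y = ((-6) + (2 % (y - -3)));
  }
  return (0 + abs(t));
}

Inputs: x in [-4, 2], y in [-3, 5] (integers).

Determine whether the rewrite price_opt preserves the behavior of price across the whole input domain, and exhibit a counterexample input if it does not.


Take x=0, y=-3.
price: t becomes -6; next ((max((-1 % (y - 1)), (y % (t - -4))) == min(x, x)) || (min(y, x) >= (-1))) evaluates to false; next hits division by zero so the output is ERROR
price_opt: t becomes -6; next (!((!((-min((-(-1 % (y - (-(-1))))), (-(y % (t - -4))))) == min(x, x))) && (!((-1) <= max(y, x))))) evaluates to true; next x becomes 6; next final value 6
ERROR != 6, so the rewrite changes behavior.
verdict: not equivalent; witness: x=0, y=-3


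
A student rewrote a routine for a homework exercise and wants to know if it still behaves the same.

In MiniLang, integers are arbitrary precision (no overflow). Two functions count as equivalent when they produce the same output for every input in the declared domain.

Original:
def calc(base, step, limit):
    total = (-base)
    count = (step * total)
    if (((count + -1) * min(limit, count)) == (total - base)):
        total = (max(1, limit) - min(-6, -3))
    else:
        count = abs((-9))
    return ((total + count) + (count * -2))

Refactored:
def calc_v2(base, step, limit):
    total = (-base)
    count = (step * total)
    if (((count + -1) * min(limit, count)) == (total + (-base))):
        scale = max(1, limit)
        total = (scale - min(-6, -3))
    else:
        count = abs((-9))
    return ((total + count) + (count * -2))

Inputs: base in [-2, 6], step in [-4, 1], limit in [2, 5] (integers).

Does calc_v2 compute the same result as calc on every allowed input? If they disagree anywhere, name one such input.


Reading the diff, among the changes: local variable names differ; also statement counts differ; also arithmetic usage differs.
One worked example (base=3, step=-2, limit=2) — calc: total becomes -3; next count becomes 6; next (((count + -1) * min(limit, count)) == (total - base)) evaluates to false; next count becomes 9; next final value -12; calc_v2: total becomes -3; next count becomes 6; next (((count + -1) * min(limit, count)) == (total + (-base))) evaluates to false; next count becomes 9; next final value -12; agreement on -12.
Across all 216 domain points the two functions coincide.
verdict: equivalent


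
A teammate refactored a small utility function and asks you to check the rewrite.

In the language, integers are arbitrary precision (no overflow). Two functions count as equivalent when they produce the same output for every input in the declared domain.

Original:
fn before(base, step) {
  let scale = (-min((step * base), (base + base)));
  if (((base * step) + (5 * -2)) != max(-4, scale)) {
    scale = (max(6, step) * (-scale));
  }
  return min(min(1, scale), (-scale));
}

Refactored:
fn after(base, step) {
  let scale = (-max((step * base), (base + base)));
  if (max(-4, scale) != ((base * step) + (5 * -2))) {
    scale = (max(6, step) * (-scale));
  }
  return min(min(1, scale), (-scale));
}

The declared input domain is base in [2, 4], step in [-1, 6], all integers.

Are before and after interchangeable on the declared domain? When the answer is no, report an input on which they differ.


The rewrite breaks on base=2, step=-1, where the results are -12 and -24.
before: scale = 2; (((base * step) + (5 * -2)) != max(-4, scale)) -> true; scale = -12; return -12
after: scale = -4; (max(-4, scale) != ((base * step) + (5 * -2))) -> true; scale = 24; return -24
verdict: not equivalent; witness: base=2, step=-1


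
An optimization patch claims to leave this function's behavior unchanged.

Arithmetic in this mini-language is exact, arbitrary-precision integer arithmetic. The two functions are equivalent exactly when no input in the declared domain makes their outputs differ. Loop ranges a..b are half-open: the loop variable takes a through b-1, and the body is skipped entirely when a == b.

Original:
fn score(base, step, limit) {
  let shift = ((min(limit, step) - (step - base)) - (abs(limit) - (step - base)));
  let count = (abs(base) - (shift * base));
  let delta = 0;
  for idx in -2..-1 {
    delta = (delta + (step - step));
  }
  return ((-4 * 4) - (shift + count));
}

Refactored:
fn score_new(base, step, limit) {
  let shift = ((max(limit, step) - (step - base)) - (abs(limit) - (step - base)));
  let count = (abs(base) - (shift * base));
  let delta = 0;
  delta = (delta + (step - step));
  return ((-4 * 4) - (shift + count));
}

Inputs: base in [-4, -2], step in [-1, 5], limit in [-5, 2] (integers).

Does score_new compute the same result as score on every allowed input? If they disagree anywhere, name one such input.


Not equivalent: base=-4, step=-1, limit=-5 separates them (30 vs 10).
score: shift = -10; count = -36; delta = 0; [idx=-2]; delta = 0; return 30
score_new: shift = -6; count = -20; delta = 0; delta = 0; return 10
verdict: not equivalent; witness: base=-4, step=-1, limit=-5


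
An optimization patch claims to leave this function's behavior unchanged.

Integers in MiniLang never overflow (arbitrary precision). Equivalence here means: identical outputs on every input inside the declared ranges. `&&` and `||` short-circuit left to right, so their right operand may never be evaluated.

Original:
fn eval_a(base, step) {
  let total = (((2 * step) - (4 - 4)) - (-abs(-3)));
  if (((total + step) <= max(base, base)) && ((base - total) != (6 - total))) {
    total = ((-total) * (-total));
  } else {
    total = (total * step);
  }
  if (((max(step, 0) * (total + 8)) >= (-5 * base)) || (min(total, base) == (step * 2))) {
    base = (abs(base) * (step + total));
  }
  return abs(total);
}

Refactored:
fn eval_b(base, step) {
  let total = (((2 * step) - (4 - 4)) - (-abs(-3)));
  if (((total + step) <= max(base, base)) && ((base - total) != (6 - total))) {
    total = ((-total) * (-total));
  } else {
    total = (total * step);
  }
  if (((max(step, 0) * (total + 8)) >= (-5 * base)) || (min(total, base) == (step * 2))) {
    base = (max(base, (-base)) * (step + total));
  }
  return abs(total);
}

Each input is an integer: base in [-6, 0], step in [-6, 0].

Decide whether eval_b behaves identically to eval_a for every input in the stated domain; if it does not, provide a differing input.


Behavior is preserved: although min/max/abs usage differs, the outputs never diverge.
One worked example (base=-6, step=-6) — eval_a: total becomes -9; next (((total + step) <= max(base, base)) && ((base - total) != (6 - total))) evaluates to true; next total becomes 81; next (((max(step, 0) * (total + 8)) >= (-5 * base)) || (min(total, base) == (step * 2))) evaluates to false; next final value 81; eval_b: total becomes -9; next (((total + step) <= max(base, base)) && ((base - total) != (6 - total))) evaluates to true; next total becomes 81; next (((max(step, 0) * (total + 8)) >= (-5 * base)) || (min(total, base) == (step * 2))) evaluates to false; next final value 81; agreement on 81.
Sweeping the whole domain (49 inputs) finds no disagreement.
verdict: equivalent


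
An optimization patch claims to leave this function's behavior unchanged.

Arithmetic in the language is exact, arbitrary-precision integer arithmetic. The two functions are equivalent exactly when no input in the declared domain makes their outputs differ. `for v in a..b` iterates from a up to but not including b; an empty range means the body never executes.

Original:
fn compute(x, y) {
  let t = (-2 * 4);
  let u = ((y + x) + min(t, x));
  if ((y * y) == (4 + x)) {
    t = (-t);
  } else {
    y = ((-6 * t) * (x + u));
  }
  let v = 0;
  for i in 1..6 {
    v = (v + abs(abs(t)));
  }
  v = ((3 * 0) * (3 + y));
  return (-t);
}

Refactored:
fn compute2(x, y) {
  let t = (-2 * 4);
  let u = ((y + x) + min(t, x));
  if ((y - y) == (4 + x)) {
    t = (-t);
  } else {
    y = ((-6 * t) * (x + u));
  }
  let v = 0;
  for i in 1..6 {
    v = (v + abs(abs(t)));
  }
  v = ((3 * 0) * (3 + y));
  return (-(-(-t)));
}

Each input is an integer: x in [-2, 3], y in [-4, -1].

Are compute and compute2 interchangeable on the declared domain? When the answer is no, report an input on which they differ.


Evaluate both at x=0, y=-2.
compute: t = -8; u = -10; ((y * y) == (4 + x)) -> true; t = 8; v = 0; [i=1]; v = 8; [i=2]; v = 16; [i=3]; v = 24; [i=4]; v = 32; [i=5]; v = 40; v = 0; return -8
compute2: t = -8; u = -10; ((y - y) == (4 + x)) -> false; y = -480; v = 0; [i=1]; v = 8; [i=2]; v = 16; [i=3]; v = 24; [i=4]; v = 32; [i=5]; v = 40; v = 0; return 8
-8 and 8 differ, so these are not the same function on this domain.
verdict: not equivalent; witness: x=0, y=-2


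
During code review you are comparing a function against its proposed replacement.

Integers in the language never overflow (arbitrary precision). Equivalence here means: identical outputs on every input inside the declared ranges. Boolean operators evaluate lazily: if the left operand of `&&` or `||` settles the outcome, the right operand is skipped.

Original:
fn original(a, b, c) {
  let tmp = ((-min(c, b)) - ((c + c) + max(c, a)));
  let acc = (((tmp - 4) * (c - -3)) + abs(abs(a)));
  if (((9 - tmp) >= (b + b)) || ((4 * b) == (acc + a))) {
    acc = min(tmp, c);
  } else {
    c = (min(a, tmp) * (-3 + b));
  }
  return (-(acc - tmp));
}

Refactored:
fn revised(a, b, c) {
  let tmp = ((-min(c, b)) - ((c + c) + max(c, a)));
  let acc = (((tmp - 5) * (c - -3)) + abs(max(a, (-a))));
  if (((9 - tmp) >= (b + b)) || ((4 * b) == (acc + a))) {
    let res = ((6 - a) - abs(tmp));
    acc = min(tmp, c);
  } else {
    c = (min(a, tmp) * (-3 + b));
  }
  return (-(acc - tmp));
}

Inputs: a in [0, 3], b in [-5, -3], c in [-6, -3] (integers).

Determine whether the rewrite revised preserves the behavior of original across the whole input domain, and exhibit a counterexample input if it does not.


These are not equivalent — on a=0, b=-4, c=-6 the outputs split (60 vs 57).
original: tmp := 18 | acc := -42 | (((9 - tmp) >= (b + b)) || ((4 * b) == (acc + a))): false | c := 0 | result 60
revised: tmp := 18 | acc := -39 | (((9 - tmp) >= (b + b)) || ((4 * b) == (acc + a))): false | c := 0 | result 57
verdict: not equivalent; witness: a=0, b=-4, c=-6


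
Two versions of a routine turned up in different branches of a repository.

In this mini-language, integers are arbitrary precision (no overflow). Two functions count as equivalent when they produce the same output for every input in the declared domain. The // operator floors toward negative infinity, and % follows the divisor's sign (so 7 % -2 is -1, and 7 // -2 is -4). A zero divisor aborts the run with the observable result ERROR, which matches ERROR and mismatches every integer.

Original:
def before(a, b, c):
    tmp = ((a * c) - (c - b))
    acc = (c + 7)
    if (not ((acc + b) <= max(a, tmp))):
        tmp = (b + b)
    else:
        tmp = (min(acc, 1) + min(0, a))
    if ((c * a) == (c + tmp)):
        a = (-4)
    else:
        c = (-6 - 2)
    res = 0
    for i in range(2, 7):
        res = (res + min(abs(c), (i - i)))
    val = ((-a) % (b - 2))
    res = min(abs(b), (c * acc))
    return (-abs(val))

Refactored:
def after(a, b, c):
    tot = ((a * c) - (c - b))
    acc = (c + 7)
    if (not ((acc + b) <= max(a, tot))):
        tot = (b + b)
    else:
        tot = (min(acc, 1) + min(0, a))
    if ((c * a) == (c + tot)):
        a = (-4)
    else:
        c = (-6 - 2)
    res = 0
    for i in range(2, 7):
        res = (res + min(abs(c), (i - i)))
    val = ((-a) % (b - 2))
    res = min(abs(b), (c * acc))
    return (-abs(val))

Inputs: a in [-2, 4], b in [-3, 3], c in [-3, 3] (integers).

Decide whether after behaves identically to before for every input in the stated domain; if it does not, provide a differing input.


The two versions differ — the changes include local variable names differ.
Tracing a=4, b=-2, c=-1: before: tmp becomes -5; next acc becomes 6; next (not ((acc + b) <= max(a, tmp))) evaluates to false; next tmp becomes 1; next ((c * a) == (c + tmp)) evaluates to false; next c becomes -8; next res becomes 0; next at i=2:; next res becomes 0; next at i=3:; next res becomes 0; next at i=4:; next res becomes 0; next at i=5:; next res becomes 0; next at i=6:; next res becomes 0; next val becomes 0; next res becomes -48; next final value 0 | after: tot becomes -5; next acc becomes 6; next (not ((acc + b) <= max(a, tot))) evaluates to false; next tot becomes 1; next ((c * a) == (c + tot)) evaluates to false; next c becomes -8; next res becomes 0; next at i=2:; next res becomes 0; next at i=3:; next res becomes 0; next at i=4:; next res becomes 0; next at i=5:; next res becomes 0; next at i=6:; next res becomes 0; next val becomes 0; next res becomes -48; next final value 0 — matching result 0.
Checked all 343 inputs in the declared domain: the outputs agree on every one.
verdict: equivalent


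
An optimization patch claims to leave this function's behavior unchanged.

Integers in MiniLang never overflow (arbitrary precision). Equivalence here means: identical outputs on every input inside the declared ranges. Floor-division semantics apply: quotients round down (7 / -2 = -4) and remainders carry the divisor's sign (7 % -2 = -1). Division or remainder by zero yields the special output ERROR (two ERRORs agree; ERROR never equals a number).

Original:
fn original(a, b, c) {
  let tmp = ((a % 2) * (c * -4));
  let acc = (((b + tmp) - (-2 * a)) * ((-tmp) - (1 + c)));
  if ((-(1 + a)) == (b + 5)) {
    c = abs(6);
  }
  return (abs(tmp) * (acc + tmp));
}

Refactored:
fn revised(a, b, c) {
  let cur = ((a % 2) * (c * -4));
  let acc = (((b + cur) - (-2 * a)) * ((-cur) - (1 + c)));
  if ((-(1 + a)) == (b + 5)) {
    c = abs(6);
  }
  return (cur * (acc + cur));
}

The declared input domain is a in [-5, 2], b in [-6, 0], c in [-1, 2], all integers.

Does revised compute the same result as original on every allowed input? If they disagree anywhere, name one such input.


These are not equivalent — on a=-5, b=-6, c=1 the outputs split (-176 vs 176).
original: tmp = -4; acc = -40; ((-(1 + a)) == (b + 5)) -> false; return -176
revised: cur = -4; acc = -40; ((-(1 + a)) == (b + 5)) -> false; return 176
verdict: not equivalent; witness: a=-5, b=-6, c=1


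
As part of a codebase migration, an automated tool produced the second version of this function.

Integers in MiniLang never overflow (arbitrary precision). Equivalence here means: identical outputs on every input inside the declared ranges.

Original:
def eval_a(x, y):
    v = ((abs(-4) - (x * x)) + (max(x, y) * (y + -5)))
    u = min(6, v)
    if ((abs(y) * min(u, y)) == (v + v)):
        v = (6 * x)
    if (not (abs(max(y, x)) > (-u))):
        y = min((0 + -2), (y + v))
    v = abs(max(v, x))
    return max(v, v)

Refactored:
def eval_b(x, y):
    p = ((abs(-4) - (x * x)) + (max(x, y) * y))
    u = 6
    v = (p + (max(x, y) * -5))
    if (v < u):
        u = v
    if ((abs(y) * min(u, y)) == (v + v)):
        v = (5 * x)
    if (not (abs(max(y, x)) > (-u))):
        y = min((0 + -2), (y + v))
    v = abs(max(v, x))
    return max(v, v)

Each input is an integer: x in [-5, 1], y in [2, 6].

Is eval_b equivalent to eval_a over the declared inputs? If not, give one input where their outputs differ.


The rewrite breaks on x=1, y=2, where the results are 6 and 5.
eval_a: v becomes -3; next u becomes -3; next ((abs(y) * min(u, y)) == (v + v)) evaluates to true; next v becomes 6; next (not (abs(max(y, x)) > (-u))) evaluates to true; next y becomes -2; next v becomes 6; next final value 6
eval_b: p becomes 7; next u becomes 6; next v becomes -3; next (v < u) evaluates to true; next u becomes -3; next ((abs(y) * min(u, y)) == (v + v)) evaluates to true; next v becomes 5; next (not (abs(max(y, x)) > (-u))) evaluates to true; next y becomes -2; next v becomes 5; next final value 5
verdict: not equivalent; witness: x=1, y=2


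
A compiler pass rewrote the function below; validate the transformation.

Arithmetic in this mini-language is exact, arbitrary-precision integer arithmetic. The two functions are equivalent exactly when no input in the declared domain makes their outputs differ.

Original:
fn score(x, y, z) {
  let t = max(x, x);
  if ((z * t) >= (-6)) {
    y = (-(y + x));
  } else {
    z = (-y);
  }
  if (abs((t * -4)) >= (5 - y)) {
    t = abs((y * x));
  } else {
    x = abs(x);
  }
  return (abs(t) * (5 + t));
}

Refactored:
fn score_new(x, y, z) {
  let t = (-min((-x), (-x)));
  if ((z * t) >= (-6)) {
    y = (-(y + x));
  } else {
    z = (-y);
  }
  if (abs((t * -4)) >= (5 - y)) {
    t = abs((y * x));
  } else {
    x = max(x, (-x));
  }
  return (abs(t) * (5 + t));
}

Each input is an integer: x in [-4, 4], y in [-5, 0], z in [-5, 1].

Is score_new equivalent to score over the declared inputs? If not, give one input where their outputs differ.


Behavior is preserved: although min/max/abs usage differs, the outputs never diverge.
One worked example (x=-1, y=-1, z=-2) — score: t := -1 | ((z * t) >= (-6)): true | y := 2 | (abs((t * -4)) >= (5 - y)): true | t := 2 | result 14; score_new: t := -1 | ((z * t) >= (-6)): true | y := 2 | (abs((t * -4)) >= (5 - y)): true | t := 2 | result 14; agreement on 14.
Across all 378 domain points the two functions coincide.
verdict: equivalent
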